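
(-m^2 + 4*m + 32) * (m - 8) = -m^3 + 12*m^2 - 256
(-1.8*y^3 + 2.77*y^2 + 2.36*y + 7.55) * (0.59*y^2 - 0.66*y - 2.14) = -1.062*y^5 + 2.8223*y^4 + 3.4162*y^3 - 3.0309*y^2 - 10.0334*y - 16.157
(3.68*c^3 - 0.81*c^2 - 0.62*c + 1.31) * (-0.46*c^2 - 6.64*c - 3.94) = -1.6928*c^5 - 24.0626*c^4 - 8.8356*c^3 + 6.7056*c^2 - 6.2556*c - 5.1614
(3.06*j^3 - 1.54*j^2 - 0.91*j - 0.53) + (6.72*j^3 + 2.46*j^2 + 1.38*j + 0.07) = 9.78*j^3 + 0.92*j^2 + 0.47*j - 0.46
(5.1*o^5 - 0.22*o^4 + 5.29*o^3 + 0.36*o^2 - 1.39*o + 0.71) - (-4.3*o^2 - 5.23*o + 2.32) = 5.1*o^5 - 0.22*o^4 + 5.29*o^3 + 4.66*o^2 + 3.84*o - 1.61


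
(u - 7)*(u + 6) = u^2 - u - 42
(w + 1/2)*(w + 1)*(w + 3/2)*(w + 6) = w^4 + 9*w^3 + 83*w^2/4 + 69*w/4 + 9/2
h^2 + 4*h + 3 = (h + 1)*(h + 3)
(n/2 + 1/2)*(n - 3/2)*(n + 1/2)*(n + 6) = n^4/2 + 3*n^3 - 7*n^2/8 - 45*n/8 - 9/4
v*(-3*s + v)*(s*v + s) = -3*s^2*v^2 - 3*s^2*v + s*v^3 + s*v^2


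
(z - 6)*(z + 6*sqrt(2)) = z^2 - 6*z + 6*sqrt(2)*z - 36*sqrt(2)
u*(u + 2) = u^2 + 2*u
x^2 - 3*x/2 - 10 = (x - 4)*(x + 5/2)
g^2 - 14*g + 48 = (g - 8)*(g - 6)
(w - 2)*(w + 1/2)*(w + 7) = w^3 + 11*w^2/2 - 23*w/2 - 7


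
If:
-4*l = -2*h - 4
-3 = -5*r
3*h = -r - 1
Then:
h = -8/15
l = 11/15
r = 3/5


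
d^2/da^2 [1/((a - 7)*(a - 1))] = 2*((a - 7)^2 + (a - 7)*(a - 1) + (a - 1)^2)/((a - 7)^3*(a - 1)^3)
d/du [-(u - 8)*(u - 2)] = 10 - 2*u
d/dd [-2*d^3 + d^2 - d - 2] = -6*d^2 + 2*d - 1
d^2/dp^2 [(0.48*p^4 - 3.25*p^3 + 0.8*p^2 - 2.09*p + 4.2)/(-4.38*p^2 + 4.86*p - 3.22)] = (-18.417024*p^6 + 61.3059839999999*p^5 - 108.642816*p^4 + 228.171768*p^3 - 780.630984*p^2 + 561.752016*p - 31.110184)/(84.027672*p^6 - 279.708552*p^5 + 495.682848*p^4 - 526.052232*p^3 + 364.406112*p^2 - 151.171272*p + 33.386248)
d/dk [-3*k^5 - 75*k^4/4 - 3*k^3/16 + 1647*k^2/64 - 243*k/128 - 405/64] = -15*k^4 - 75*k^3 - 9*k^2/16 + 1647*k/32 - 243/128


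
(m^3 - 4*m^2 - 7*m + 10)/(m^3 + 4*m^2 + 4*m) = (m^2 - 6*m + 5)/(m*(m + 2))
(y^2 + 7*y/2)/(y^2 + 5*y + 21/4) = 2*y/(2*y + 3)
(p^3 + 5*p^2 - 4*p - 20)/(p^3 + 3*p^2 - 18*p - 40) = (p - 2)/(p - 4)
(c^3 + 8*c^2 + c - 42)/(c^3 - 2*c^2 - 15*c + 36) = (c^3 + 8*c^2 + c - 42)/(c^3 - 2*c^2 - 15*c + 36)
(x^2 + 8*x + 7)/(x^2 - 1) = (x + 7)/(x - 1)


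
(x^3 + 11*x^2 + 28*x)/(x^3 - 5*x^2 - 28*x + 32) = x*(x + 7)/(x^2 - 9*x + 8)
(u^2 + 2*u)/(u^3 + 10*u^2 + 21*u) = (u + 2)/(u^2 + 10*u + 21)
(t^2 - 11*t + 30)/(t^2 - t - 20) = (t - 6)/(t + 4)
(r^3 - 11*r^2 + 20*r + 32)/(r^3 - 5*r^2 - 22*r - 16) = (r - 4)/(r + 2)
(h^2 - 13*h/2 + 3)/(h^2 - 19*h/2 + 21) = (2*h - 1)/(2*h - 7)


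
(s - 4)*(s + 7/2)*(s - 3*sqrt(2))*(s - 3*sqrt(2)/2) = s^4 - 9*sqrt(2)*s^3/2 - s^3/2 - 5*s^2 + 9*sqrt(2)*s^2/4 - 9*s/2 + 63*sqrt(2)*s - 126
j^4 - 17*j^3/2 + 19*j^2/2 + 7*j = j*(j - 7)*(j - 2)*(j + 1/2)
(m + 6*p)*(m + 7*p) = m^2 + 13*m*p + 42*p^2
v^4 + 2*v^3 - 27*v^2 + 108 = (v - 3)^2*(v + 2)*(v + 6)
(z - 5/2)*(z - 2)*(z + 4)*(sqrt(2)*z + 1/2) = sqrt(2)*z^4 - sqrt(2)*z^3/2 + z^3/2 - 13*sqrt(2)*z^2 - z^2/4 - 13*z/2 + 20*sqrt(2)*z + 10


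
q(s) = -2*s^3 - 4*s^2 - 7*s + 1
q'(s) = -6*s^2 - 8*s - 7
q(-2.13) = 17.09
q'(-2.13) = -17.18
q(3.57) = -165.97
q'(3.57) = -112.03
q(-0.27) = 2.64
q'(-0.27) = -5.28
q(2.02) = -45.95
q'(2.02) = -47.64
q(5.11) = -406.08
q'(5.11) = -204.55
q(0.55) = -4.39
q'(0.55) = -13.22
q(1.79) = -35.82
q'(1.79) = -40.54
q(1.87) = -39.16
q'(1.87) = -42.94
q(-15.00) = 5956.00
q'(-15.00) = -1237.00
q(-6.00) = 331.00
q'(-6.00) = -175.00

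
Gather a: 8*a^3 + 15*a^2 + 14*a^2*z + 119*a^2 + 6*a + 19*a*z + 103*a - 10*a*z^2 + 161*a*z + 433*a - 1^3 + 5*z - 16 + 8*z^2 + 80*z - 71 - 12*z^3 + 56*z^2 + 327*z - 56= 8*a^3 + a^2*(14*z + 134) + a*(-10*z^2 + 180*z + 542) - 12*z^3 + 64*z^2 + 412*z - 144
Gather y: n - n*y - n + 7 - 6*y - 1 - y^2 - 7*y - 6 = -y^2 + y*(-n - 13)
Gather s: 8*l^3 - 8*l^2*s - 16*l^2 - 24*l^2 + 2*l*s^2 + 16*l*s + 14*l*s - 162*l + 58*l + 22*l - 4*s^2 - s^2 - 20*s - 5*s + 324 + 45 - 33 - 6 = 8*l^3 - 40*l^2 - 82*l + s^2*(2*l - 5) + s*(-8*l^2 + 30*l - 25) + 330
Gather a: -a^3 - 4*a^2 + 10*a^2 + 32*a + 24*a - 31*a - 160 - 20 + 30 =-a^3 + 6*a^2 + 25*a - 150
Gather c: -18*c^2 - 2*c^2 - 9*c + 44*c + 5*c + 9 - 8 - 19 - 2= -20*c^2 + 40*c - 20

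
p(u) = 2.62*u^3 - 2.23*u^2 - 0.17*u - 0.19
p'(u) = 7.86*u^2 - 4.46*u - 0.17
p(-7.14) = -1066.33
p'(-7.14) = 432.37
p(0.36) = -0.42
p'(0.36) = -0.76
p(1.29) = 1.50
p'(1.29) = 7.16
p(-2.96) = -87.17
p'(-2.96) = 81.90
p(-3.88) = -186.14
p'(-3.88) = 135.46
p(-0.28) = -0.37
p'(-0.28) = 1.70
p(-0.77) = -2.58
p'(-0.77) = 7.92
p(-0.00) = -0.19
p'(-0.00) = -0.17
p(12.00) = 4204.01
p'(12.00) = 1078.15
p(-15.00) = -9341.89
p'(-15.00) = 1835.23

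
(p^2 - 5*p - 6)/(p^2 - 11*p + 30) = (p + 1)/(p - 5)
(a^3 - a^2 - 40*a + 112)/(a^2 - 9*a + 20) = (a^2 + 3*a - 28)/(a - 5)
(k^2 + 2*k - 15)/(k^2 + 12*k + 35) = (k - 3)/(k + 7)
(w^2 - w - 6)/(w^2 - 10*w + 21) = (w + 2)/(w - 7)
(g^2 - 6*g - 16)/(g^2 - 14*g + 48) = (g + 2)/(g - 6)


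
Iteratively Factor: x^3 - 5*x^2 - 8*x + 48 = (x - 4)*(x^2 - x - 12) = (x - 4)*(x + 3)*(x - 4)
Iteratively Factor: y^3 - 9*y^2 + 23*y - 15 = (y - 3)*(y^2 - 6*y + 5) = (y - 3)*(y - 1)*(y - 5)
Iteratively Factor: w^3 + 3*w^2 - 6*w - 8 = (w - 2)*(w^2 + 5*w + 4) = (w - 2)*(w + 4)*(w + 1)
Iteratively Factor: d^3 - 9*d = (d - 3)*(d^2 + 3*d) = (d - 3)*(d + 3)*(d)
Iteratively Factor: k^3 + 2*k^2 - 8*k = (k - 2)*(k^2 + 4*k) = (k - 2)*(k + 4)*(k)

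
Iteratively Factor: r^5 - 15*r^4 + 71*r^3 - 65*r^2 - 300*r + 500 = (r - 2)*(r^4 - 13*r^3 + 45*r^2 + 25*r - 250) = (r - 5)*(r - 2)*(r^3 - 8*r^2 + 5*r + 50) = (r - 5)^2*(r - 2)*(r^2 - 3*r - 10) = (r - 5)^3*(r - 2)*(r + 2)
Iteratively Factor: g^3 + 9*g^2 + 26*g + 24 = (g + 4)*(g^2 + 5*g + 6) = (g + 2)*(g + 4)*(g + 3)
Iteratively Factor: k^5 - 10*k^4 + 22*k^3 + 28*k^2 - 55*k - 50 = (k - 2)*(k^4 - 8*k^3 + 6*k^2 + 40*k + 25) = (k - 5)*(k - 2)*(k^3 - 3*k^2 - 9*k - 5) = (k - 5)^2*(k - 2)*(k^2 + 2*k + 1) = (k - 5)^2*(k - 2)*(k + 1)*(k + 1)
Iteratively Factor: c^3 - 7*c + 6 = (c - 2)*(c^2 + 2*c - 3) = (c - 2)*(c - 1)*(c + 3)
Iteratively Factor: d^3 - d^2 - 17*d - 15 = (d + 1)*(d^2 - 2*d - 15) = (d - 5)*(d + 1)*(d + 3)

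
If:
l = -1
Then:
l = -1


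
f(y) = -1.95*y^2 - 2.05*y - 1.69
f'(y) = -3.9*y - 2.05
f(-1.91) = -4.89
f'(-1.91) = 5.40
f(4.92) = -58.98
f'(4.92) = -21.24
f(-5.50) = -49.40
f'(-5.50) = 19.40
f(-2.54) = -9.06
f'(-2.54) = 7.86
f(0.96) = -5.46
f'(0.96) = -5.79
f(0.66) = -3.89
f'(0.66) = -4.62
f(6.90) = -108.67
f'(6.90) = -28.96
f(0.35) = -2.65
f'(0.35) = -3.42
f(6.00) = -84.19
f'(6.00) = -25.45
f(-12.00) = -257.89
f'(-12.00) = 44.75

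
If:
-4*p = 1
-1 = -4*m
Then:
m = 1/4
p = -1/4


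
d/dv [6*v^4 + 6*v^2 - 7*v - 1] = 24*v^3 + 12*v - 7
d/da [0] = 0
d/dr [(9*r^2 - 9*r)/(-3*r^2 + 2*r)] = -9/(9*r^2 - 12*r + 4)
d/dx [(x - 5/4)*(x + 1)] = 2*x - 1/4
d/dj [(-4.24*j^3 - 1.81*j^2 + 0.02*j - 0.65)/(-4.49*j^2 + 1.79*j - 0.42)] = (19.0376*j^4 - 15.1792*j^3 + 2.1923*j^2 - 4.3166*j + 1.1551)/(20.1601*j^4 - 16.0742*j^3 + 6.9757*j^2 - 1.5036*j + 0.1764)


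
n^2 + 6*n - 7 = (n - 1)*(n + 7)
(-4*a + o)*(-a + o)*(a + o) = 4*a^3 - a^2*o - 4*a*o^2 + o^3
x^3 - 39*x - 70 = (x - 7)*(x + 2)*(x + 5)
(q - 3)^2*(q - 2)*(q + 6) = q^4 - 2*q^3 - 27*q^2 + 108*q - 108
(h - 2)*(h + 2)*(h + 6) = h^3 + 6*h^2 - 4*h - 24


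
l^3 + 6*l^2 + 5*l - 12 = (l - 1)*(l + 3)*(l + 4)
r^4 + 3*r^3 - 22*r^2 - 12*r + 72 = (r - 3)*(r - 2)*(r + 2)*(r + 6)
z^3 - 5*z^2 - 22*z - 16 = (z - 8)*(z + 1)*(z + 2)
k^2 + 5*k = k*(k + 5)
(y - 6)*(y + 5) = y^2 - y - 30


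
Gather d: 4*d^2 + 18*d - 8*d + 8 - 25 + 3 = 4*d^2 + 10*d - 14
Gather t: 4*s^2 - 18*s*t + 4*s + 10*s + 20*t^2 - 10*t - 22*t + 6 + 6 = 4*s^2 + 14*s + 20*t^2 + t*(-18*s - 32) + 12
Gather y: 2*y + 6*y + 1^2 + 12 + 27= 8*y + 40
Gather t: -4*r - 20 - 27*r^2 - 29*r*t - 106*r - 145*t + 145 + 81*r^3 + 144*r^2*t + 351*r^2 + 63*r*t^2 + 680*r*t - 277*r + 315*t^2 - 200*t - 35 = 81*r^3 + 324*r^2 - 387*r + t^2*(63*r + 315) + t*(144*r^2 + 651*r - 345) + 90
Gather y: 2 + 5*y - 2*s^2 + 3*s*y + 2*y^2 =-2*s^2 + 2*y^2 + y*(3*s + 5) + 2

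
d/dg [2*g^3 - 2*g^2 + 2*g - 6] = 6*g^2 - 4*g + 2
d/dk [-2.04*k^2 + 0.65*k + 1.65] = 0.65 - 4.08*k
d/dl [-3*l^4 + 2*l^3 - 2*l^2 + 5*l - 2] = -12*l^3 + 6*l^2 - 4*l + 5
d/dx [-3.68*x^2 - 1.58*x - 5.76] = -7.36*x - 1.58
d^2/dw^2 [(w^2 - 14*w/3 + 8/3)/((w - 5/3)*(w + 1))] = 2*(-108*w^3 + 351*w^2 - 774*w + 367)/(27*w^6 - 54*w^5 - 99*w^4 + 172*w^3 + 165*w^2 - 150*w - 125)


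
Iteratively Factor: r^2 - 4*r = (r - 4)*(r)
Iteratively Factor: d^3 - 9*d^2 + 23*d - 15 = (d - 5)*(d^2 - 4*d + 3) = (d - 5)*(d - 1)*(d - 3)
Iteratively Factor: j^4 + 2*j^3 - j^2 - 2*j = (j)*(j^3 + 2*j^2 - j - 2) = j*(j + 1)*(j^2 + j - 2) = j*(j - 1)*(j + 1)*(j + 2)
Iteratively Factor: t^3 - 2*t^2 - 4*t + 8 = (t + 2)*(t^2 - 4*t + 4) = (t - 2)*(t + 2)*(t - 2)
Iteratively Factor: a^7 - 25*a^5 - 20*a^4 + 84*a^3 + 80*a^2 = (a)*(a^6 - 25*a^4 - 20*a^3 + 84*a^2 + 80*a) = a*(a - 5)*(a^5 + 5*a^4 - 20*a^2 - 16*a) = a*(a - 5)*(a + 2)*(a^4 + 3*a^3 - 6*a^2 - 8*a) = a*(a - 5)*(a + 2)*(a + 4)*(a^3 - a^2 - 2*a) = a^2*(a - 5)*(a + 2)*(a + 4)*(a^2 - a - 2) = a^2*(a - 5)*(a + 1)*(a + 2)*(a + 4)*(a - 2)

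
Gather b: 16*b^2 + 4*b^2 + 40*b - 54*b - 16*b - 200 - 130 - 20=20*b^2 - 30*b - 350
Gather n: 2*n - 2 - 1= 2*n - 3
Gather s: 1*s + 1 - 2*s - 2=-s - 1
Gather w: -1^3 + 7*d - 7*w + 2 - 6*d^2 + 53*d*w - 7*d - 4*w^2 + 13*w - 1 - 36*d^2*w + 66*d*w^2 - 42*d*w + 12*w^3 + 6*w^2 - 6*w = -6*d^2 + 12*w^3 + w^2*(66*d + 2) + w*(-36*d^2 + 11*d)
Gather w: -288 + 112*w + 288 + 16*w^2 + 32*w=16*w^2 + 144*w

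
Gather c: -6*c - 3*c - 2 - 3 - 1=-9*c - 6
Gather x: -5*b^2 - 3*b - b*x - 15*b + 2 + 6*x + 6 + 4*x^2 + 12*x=-5*b^2 - 18*b + 4*x^2 + x*(18 - b) + 8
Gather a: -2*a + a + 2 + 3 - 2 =3 - a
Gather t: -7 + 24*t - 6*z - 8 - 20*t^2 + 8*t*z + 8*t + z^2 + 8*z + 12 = -20*t^2 + t*(8*z + 32) + z^2 + 2*z - 3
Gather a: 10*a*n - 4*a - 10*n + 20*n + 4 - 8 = a*(10*n - 4) + 10*n - 4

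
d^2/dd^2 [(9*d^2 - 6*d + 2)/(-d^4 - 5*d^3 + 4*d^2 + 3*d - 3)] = 2*(-27*d^8 - 99*d^7 - 41*d^6 + 66*d^5 - 615*d^4 + 1391*d^3 - 834*d^2 + 234*d - 69)/(d^12 + 15*d^11 + 63*d^10 - 4*d^9 - 333*d^8 + 177*d^7 + 476*d^6 - 423*d^5 - 207*d^4 + 324*d^3 - 27*d^2 - 81*d + 27)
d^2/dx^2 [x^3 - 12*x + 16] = 6*x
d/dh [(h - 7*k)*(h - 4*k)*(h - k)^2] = 4*h^3 - 39*h^2*k + 102*h*k^2 - 67*k^3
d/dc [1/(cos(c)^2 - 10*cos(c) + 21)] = 2*(cos(c) - 5)*sin(c)/(cos(c)^2 - 10*cos(c) + 21)^2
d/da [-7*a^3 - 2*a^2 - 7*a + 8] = -21*a^2 - 4*a - 7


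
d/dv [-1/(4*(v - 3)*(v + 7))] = (v + 2)/(2*(v - 3)^2*(v + 7)^2)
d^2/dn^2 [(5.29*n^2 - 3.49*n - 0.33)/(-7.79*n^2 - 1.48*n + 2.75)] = (545.553954*n^3 - 559.795632*n^2 + 471.414966*n - 36.018136)/(472.729139*n^6 + 269.437404*n^5 - 449.454177*n^4 - 186.990008*n^3 + 158.664825*n^2 + 33.5775*n - 20.796875)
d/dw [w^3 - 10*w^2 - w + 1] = 3*w^2 - 20*w - 1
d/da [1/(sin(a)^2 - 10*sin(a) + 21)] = 2*(5 - sin(a))*cos(a)/(sin(a)^2 - 10*sin(a) + 21)^2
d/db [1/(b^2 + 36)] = -2*b/(b^2 + 36)^2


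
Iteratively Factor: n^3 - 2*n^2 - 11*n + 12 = (n - 1)*(n^2 - n - 12) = (n - 4)*(n - 1)*(n + 3)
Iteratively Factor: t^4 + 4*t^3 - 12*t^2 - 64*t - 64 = (t + 2)*(t^3 + 2*t^2 - 16*t - 32) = (t + 2)^2*(t^2 - 16) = (t - 4)*(t + 2)^2*(t + 4)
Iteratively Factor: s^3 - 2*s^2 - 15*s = (s)*(s^2 - 2*s - 15) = s*(s - 5)*(s + 3)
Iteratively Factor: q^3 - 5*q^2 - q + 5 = (q + 1)*(q^2 - 6*q + 5) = (q - 5)*(q + 1)*(q - 1)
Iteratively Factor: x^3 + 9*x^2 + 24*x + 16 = (x + 4)*(x^2 + 5*x + 4) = (x + 4)^2*(x + 1)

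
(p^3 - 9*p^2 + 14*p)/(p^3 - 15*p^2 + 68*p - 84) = p/(p - 6)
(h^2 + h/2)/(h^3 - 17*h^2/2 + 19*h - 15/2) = h*(2*h + 1)/(2*h^3 - 17*h^2 + 38*h - 15)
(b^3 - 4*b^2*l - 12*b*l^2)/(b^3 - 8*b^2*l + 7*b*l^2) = (b^2 - 4*b*l - 12*l^2)/(b^2 - 8*b*l + 7*l^2)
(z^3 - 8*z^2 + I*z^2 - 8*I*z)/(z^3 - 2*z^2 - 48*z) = (z + I)/(z + 6)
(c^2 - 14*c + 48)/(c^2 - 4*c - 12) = (c - 8)/(c + 2)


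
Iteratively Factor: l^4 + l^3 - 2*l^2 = (l)*(l^3 + l^2 - 2*l) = l^2*(l^2 + l - 2) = l^2*(l - 1)*(l + 2)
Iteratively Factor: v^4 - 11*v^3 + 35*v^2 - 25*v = (v - 5)*(v^3 - 6*v^2 + 5*v) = v*(v - 5)*(v^2 - 6*v + 5) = v*(v - 5)*(v - 1)*(v - 5)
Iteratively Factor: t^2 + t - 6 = (t + 3)*(t - 2)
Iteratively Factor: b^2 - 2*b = (b)*(b - 2)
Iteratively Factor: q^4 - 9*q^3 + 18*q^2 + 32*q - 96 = (q - 4)*(q^3 - 5*q^2 - 2*q + 24) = (q - 4)^2*(q^2 - q - 6) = (q - 4)^2*(q - 3)*(q + 2)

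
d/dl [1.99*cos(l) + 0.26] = -1.99*sin(l)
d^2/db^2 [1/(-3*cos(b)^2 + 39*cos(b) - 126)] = (4*sin(b)^4/3 - sin(b)^2 + 793*cos(b)/4 - 13*cos(3*b)/4 - 85)/((cos(b) - 7)^3*(cos(b) - 6)^3)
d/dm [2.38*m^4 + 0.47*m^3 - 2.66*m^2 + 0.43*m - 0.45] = 9.52*m^3 + 1.41*m^2 - 5.32*m + 0.43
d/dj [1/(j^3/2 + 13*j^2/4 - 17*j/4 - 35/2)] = 4*(-6*j^2 - 26*j + 17)/(2*j^3 + 13*j^2 - 17*j - 70)^2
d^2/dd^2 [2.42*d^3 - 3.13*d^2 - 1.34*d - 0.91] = 14.52*d - 6.26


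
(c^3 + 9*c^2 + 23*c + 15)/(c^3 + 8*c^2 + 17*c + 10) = (c + 3)/(c + 2)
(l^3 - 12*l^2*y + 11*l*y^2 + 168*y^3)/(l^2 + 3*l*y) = l - 15*y + 56*y^2/l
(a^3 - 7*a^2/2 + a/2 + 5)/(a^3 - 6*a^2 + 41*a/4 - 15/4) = 2*(a^2 - a - 2)/(2*a^2 - 7*a + 3)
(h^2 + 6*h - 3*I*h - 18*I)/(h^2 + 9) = (h + 6)/(h + 3*I)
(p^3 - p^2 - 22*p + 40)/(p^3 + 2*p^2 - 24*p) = (p^2 + 3*p - 10)/(p*(p + 6))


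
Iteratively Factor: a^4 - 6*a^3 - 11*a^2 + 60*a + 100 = (a + 2)*(a^3 - 8*a^2 + 5*a + 50) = (a + 2)^2*(a^2 - 10*a + 25) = (a - 5)*(a + 2)^2*(a - 5)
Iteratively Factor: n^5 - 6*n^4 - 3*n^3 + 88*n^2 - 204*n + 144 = (n - 2)*(n^4 - 4*n^3 - 11*n^2 + 66*n - 72) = (n - 3)*(n - 2)*(n^3 - n^2 - 14*n + 24) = (n - 3)*(n - 2)*(n + 4)*(n^2 - 5*n + 6) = (n - 3)*(n - 2)^2*(n + 4)*(n - 3)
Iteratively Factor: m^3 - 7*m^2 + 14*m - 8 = (m - 1)*(m^2 - 6*m + 8) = (m - 4)*(m - 1)*(m - 2)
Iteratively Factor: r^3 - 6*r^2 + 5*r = (r - 5)*(r^2 - r) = r*(r - 5)*(r - 1)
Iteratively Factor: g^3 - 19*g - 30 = (g - 5)*(g^2 + 5*g + 6) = (g - 5)*(g + 2)*(g + 3)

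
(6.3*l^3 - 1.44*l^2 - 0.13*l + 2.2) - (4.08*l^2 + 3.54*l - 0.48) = 6.3*l^3 - 5.52*l^2 - 3.67*l + 2.68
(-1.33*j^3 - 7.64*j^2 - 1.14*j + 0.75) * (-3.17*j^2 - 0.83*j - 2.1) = 4.2161*j^5 + 25.3227*j^4 + 12.748*j^3 + 14.6127*j^2 + 1.7715*j - 1.575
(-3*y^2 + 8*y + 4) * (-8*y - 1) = 24*y^3 - 61*y^2 - 40*y - 4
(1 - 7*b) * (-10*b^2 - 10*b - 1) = 70*b^3 + 60*b^2 - 3*b - 1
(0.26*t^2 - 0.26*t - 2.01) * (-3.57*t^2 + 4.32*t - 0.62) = -0.9282*t^4 + 2.0514*t^3 + 5.8913*t^2 - 8.522*t + 1.2462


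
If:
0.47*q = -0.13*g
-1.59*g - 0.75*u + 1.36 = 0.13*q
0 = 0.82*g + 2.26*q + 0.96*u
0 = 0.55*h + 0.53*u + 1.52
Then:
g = 0.97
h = -2.57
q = -0.27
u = -0.20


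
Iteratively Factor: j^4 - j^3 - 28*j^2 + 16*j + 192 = (j + 4)*(j^3 - 5*j^2 - 8*j + 48) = (j - 4)*(j + 4)*(j^2 - j - 12) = (j - 4)*(j + 3)*(j + 4)*(j - 4)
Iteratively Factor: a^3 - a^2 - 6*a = (a + 2)*(a^2 - 3*a) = (a - 3)*(a + 2)*(a)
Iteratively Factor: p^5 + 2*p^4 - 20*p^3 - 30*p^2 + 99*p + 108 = (p + 3)*(p^4 - p^3 - 17*p^2 + 21*p + 36) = (p - 3)*(p + 3)*(p^3 + 2*p^2 - 11*p - 12) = (p - 3)*(p + 3)*(p + 4)*(p^2 - 2*p - 3) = (p - 3)^2*(p + 3)*(p + 4)*(p + 1)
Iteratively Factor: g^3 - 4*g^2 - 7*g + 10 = (g + 2)*(g^2 - 6*g + 5) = (g - 1)*(g + 2)*(g - 5)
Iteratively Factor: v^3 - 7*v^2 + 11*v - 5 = (v - 1)*(v^2 - 6*v + 5) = (v - 1)^2*(v - 5)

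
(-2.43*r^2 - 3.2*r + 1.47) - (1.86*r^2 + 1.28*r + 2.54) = -4.29*r^2 - 4.48*r - 1.07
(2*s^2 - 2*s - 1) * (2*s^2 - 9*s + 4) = 4*s^4 - 22*s^3 + 24*s^2 + s - 4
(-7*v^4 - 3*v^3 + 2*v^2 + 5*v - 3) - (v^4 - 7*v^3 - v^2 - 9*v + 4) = -8*v^4 + 4*v^3 + 3*v^2 + 14*v - 7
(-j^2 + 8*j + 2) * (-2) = 2*j^2 - 16*j - 4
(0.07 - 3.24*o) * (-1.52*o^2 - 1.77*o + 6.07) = 4.9248*o^3 + 5.6284*o^2 - 19.7907*o + 0.4249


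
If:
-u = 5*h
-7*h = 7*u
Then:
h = 0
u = 0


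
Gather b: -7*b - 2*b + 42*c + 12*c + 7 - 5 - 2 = -9*b + 54*c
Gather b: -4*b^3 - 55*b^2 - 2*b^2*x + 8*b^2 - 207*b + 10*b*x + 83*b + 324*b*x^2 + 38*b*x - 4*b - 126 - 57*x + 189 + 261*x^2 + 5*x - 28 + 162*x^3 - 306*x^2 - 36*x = -4*b^3 + b^2*(-2*x - 47) + b*(324*x^2 + 48*x - 128) + 162*x^3 - 45*x^2 - 88*x + 35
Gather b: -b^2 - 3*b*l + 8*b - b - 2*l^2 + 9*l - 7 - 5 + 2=-b^2 + b*(7 - 3*l) - 2*l^2 + 9*l - 10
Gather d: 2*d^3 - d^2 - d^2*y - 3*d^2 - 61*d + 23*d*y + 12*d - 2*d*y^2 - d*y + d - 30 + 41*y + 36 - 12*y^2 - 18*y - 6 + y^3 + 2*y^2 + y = 2*d^3 + d^2*(-y - 4) + d*(-2*y^2 + 22*y - 48) + y^3 - 10*y^2 + 24*y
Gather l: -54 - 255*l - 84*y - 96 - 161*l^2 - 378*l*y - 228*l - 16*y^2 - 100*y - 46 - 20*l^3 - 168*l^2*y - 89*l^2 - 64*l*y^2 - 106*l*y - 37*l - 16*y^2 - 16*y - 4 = -20*l^3 + l^2*(-168*y - 250) + l*(-64*y^2 - 484*y - 520) - 32*y^2 - 200*y - 200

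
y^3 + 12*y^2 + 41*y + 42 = (y + 2)*(y + 3)*(y + 7)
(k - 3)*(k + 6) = k^2 + 3*k - 18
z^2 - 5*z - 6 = (z - 6)*(z + 1)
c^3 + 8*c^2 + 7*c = c*(c + 1)*(c + 7)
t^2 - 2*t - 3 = (t - 3)*(t + 1)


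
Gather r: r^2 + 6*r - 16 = r^2 + 6*r - 16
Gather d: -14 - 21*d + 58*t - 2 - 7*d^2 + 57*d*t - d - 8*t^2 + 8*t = -7*d^2 + d*(57*t - 22) - 8*t^2 + 66*t - 16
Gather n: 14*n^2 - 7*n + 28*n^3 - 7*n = 28*n^3 + 14*n^2 - 14*n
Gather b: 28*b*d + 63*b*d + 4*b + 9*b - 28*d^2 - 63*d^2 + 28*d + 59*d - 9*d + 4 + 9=b*(91*d + 13) - 91*d^2 + 78*d + 13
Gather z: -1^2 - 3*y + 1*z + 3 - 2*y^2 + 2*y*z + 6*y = -2*y^2 + 3*y + z*(2*y + 1) + 2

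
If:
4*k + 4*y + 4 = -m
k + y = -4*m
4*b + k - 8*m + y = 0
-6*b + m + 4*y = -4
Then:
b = 4/5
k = -6/5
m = 4/15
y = 2/15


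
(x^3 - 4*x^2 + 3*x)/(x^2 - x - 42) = x*(-x^2 + 4*x - 3)/(-x^2 + x + 42)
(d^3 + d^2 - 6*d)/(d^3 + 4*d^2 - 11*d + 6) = d*(d^2 + d - 6)/(d^3 + 4*d^2 - 11*d + 6)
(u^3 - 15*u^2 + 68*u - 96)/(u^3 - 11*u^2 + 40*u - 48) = (u - 8)/(u - 4)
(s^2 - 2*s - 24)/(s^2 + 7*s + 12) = (s - 6)/(s + 3)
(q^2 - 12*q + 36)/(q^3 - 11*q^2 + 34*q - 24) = (q - 6)/(q^2 - 5*q + 4)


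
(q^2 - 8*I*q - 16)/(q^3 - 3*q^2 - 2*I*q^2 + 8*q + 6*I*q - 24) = (q - 4*I)/(q^2 + q*(-3 + 2*I) - 6*I)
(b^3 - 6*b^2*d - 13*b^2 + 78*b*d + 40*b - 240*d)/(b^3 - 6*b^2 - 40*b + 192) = (b^2 - 6*b*d - 5*b + 30*d)/(b^2 + 2*b - 24)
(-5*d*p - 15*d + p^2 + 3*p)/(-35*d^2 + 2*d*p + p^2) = (p + 3)/(7*d + p)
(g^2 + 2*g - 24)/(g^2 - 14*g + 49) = (g^2 + 2*g - 24)/(g^2 - 14*g + 49)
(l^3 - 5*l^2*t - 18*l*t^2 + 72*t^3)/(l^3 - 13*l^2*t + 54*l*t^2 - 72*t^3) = (-l - 4*t)/(-l + 4*t)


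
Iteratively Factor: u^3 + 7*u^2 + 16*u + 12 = (u + 3)*(u^2 + 4*u + 4) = (u + 2)*(u + 3)*(u + 2)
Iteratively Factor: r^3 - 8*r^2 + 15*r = (r)*(r^2 - 8*r + 15) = r*(r - 5)*(r - 3)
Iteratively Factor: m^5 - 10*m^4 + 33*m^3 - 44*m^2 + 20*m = (m)*(m^4 - 10*m^3 + 33*m^2 - 44*m + 20) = m*(m - 2)*(m^3 - 8*m^2 + 17*m - 10) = m*(m - 5)*(m - 2)*(m^2 - 3*m + 2) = m*(m - 5)*(m - 2)*(m - 1)*(m - 2)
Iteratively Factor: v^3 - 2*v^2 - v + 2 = (v - 1)*(v^2 - v - 2) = (v - 2)*(v - 1)*(v + 1)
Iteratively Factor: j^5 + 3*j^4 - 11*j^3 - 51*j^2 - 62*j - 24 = (j + 1)*(j^4 + 2*j^3 - 13*j^2 - 38*j - 24) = (j + 1)*(j + 3)*(j^3 - j^2 - 10*j - 8) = (j + 1)*(j + 2)*(j + 3)*(j^2 - 3*j - 4) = (j - 4)*(j + 1)*(j + 2)*(j + 3)*(j + 1)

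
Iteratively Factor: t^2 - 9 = (t + 3)*(t - 3)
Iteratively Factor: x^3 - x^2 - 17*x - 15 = (x - 5)*(x^2 + 4*x + 3) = (x - 5)*(x + 3)*(x + 1)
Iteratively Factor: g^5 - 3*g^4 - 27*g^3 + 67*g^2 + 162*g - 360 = (g - 5)*(g^4 + 2*g^3 - 17*g^2 - 18*g + 72) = (g - 5)*(g + 4)*(g^3 - 2*g^2 - 9*g + 18) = (g - 5)*(g - 3)*(g + 4)*(g^2 + g - 6) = (g - 5)*(g - 3)*(g - 2)*(g + 4)*(g + 3)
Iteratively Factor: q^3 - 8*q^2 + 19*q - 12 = (q - 4)*(q^2 - 4*q + 3) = (q - 4)*(q - 1)*(q - 3)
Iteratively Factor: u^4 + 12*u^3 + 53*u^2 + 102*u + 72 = (u + 3)*(u^3 + 9*u^2 + 26*u + 24) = (u + 3)^2*(u^2 + 6*u + 8) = (u + 3)^2*(u + 4)*(u + 2)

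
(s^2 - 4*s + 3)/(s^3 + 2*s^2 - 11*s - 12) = (s - 1)/(s^2 + 5*s + 4)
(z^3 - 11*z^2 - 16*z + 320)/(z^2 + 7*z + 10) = (z^2 - 16*z + 64)/(z + 2)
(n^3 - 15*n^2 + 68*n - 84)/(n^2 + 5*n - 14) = (n^2 - 13*n + 42)/(n + 7)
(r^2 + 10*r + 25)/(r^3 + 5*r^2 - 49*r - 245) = (r + 5)/(r^2 - 49)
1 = 1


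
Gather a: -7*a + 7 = 7 - 7*a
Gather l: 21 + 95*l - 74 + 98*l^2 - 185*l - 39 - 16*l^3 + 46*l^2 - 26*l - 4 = -16*l^3 + 144*l^2 - 116*l - 96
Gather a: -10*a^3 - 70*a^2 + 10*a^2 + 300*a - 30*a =-10*a^3 - 60*a^2 + 270*a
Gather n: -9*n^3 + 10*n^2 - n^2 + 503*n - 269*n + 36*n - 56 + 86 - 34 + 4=-9*n^3 + 9*n^2 + 270*n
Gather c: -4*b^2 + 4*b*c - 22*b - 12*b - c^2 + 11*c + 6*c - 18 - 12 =-4*b^2 - 34*b - c^2 + c*(4*b + 17) - 30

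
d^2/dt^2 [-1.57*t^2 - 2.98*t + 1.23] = -3.14000000000000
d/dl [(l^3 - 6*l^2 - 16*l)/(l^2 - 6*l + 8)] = (l^4 - 12*l^3 + 76*l^2 - 96*l - 128)/(l^4 - 12*l^3 + 52*l^2 - 96*l + 64)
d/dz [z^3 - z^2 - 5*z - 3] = 3*z^2 - 2*z - 5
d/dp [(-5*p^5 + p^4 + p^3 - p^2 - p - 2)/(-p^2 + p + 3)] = (15*p^6 - 22*p^5 - 73*p^4 + 14*p^3 + 7*p^2 - 10*p - 1)/(p^4 - 2*p^3 - 5*p^2 + 6*p + 9)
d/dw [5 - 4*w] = -4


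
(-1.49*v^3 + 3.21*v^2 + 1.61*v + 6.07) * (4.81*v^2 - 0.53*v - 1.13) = -7.1669*v^5 + 16.2298*v^4 + 7.7265*v^3 + 24.7161*v^2 - 5.0364*v - 6.8591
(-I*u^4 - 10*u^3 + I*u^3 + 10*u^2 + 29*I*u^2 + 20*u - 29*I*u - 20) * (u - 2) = -I*u^5 - 10*u^4 + 3*I*u^4 + 30*u^3 + 27*I*u^3 - 87*I*u^2 - 60*u + 58*I*u + 40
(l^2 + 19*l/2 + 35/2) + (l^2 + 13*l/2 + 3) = 2*l^2 + 16*l + 41/2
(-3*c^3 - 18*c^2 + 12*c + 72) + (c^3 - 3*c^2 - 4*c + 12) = -2*c^3 - 21*c^2 + 8*c + 84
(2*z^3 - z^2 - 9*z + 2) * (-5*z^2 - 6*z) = -10*z^5 - 7*z^4 + 51*z^3 + 44*z^2 - 12*z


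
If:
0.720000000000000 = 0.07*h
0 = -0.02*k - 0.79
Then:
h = 10.29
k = -39.50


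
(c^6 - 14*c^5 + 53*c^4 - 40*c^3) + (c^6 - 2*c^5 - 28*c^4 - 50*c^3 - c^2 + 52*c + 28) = 2*c^6 - 16*c^5 + 25*c^4 - 90*c^3 - c^2 + 52*c + 28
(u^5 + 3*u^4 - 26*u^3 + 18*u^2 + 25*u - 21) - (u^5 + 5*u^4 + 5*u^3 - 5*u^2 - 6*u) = -2*u^4 - 31*u^3 + 23*u^2 + 31*u - 21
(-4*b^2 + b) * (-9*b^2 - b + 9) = 36*b^4 - 5*b^3 - 37*b^2 + 9*b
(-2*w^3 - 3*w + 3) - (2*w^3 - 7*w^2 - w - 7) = -4*w^3 + 7*w^2 - 2*w + 10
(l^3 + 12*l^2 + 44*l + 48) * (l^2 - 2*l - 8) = l^5 + 10*l^4 + 12*l^3 - 136*l^2 - 448*l - 384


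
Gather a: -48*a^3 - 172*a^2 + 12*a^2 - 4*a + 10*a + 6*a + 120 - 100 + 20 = -48*a^3 - 160*a^2 + 12*a + 40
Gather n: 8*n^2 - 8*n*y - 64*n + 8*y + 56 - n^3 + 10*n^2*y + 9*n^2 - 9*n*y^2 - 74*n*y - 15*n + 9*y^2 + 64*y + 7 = -n^3 + n^2*(10*y + 17) + n*(-9*y^2 - 82*y - 79) + 9*y^2 + 72*y + 63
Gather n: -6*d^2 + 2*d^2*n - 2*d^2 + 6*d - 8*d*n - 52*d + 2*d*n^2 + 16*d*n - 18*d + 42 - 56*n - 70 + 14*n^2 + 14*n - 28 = -8*d^2 - 64*d + n^2*(2*d + 14) + n*(2*d^2 + 8*d - 42) - 56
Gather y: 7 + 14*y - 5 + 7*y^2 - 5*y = 7*y^2 + 9*y + 2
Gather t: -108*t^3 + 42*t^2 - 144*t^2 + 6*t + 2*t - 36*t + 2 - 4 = -108*t^3 - 102*t^2 - 28*t - 2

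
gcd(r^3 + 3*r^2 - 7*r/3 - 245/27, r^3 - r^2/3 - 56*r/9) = r + 7/3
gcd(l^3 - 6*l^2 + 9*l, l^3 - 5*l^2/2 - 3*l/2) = l^2 - 3*l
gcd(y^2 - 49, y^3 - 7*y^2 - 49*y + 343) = y^2 - 49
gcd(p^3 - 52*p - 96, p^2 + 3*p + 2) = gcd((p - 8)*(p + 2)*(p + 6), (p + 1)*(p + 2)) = p + 2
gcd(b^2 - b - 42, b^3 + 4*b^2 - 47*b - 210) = b^2 - b - 42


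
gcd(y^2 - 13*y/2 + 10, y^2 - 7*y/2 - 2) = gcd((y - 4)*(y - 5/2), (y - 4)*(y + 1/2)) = y - 4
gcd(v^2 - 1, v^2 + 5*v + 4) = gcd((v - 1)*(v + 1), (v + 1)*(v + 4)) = v + 1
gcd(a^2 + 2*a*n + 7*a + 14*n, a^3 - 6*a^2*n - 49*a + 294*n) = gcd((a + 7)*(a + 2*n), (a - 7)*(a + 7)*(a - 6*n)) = a + 7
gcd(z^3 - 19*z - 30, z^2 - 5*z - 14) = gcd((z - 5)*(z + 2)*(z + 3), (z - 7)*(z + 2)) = z + 2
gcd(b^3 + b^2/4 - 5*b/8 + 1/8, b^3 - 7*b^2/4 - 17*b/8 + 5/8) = b^2 + 3*b/4 - 1/4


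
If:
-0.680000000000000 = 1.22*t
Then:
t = -0.56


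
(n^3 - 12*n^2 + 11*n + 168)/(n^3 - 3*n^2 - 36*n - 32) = (n^2 - 4*n - 21)/(n^2 + 5*n + 4)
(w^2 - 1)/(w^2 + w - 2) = (w + 1)/(w + 2)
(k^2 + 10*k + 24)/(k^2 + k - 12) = (k + 6)/(k - 3)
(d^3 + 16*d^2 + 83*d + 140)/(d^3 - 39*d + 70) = (d^2 + 9*d + 20)/(d^2 - 7*d + 10)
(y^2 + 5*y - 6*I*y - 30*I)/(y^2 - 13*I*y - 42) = (y + 5)/(y - 7*I)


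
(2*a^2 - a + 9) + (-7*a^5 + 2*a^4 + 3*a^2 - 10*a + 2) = -7*a^5 + 2*a^4 + 5*a^2 - 11*a + 11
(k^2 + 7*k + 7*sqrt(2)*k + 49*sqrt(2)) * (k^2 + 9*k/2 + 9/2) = k^4 + 7*sqrt(2)*k^3 + 23*k^3/2 + 36*k^2 + 161*sqrt(2)*k^2/2 + 63*k/2 + 252*sqrt(2)*k + 441*sqrt(2)/2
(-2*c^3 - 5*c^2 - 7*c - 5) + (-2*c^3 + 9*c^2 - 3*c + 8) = -4*c^3 + 4*c^2 - 10*c + 3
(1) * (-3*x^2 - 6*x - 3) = -3*x^2 - 6*x - 3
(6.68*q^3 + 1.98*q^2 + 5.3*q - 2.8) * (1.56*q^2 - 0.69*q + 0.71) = 10.4208*q^5 - 1.5204*q^4 + 11.6446*q^3 - 6.6192*q^2 + 5.695*q - 1.988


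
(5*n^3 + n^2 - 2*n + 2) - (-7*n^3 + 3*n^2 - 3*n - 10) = 12*n^3 - 2*n^2 + n + 12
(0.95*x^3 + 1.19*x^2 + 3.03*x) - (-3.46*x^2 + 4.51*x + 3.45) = 0.95*x^3 + 4.65*x^2 - 1.48*x - 3.45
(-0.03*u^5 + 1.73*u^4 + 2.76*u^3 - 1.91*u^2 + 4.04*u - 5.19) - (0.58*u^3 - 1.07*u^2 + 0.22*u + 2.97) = -0.03*u^5 + 1.73*u^4 + 2.18*u^3 - 0.84*u^2 + 3.82*u - 8.16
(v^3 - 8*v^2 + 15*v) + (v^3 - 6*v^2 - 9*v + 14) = 2*v^3 - 14*v^2 + 6*v + 14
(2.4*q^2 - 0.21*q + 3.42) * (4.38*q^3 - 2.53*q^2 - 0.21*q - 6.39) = 10.512*q^5 - 6.9918*q^4 + 15.0069*q^3 - 23.9445*q^2 + 0.6237*q - 21.8538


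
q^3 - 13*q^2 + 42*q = q*(q - 7)*(q - 6)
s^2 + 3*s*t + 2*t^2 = (s + t)*(s + 2*t)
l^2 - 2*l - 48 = (l - 8)*(l + 6)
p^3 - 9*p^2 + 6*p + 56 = (p - 7)*(p - 4)*(p + 2)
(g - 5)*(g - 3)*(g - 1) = g^3 - 9*g^2 + 23*g - 15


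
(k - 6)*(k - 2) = k^2 - 8*k + 12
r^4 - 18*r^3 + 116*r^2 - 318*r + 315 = (r - 7)*(r - 5)*(r - 3)^2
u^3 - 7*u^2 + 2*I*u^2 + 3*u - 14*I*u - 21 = (u - 7)*(u - I)*(u + 3*I)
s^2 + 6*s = s*(s + 6)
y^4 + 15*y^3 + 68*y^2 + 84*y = y*(y + 2)*(y + 6)*(y + 7)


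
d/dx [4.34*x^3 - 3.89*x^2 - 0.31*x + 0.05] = 13.02*x^2 - 7.78*x - 0.31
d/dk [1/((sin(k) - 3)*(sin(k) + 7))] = -2*(sin(k) + 2)*cos(k)/((sin(k) - 3)^2*(sin(k) + 7)^2)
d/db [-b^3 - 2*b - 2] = -3*b^2 - 2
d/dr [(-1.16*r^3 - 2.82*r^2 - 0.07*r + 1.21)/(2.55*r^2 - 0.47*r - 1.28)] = (-2.958*r^4 + 1.0904*r^3 + 5.9583*r^2 + 1.0482*r + 0.6583)/(6.5025*r^4 - 2.397*r^3 - 6.3071*r^2 + 1.2032*r + 1.6384)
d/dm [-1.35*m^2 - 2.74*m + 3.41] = -2.7*m - 2.74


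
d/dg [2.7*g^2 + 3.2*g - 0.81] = 5.4*g + 3.2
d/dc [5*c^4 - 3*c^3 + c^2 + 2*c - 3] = 20*c^3 - 9*c^2 + 2*c + 2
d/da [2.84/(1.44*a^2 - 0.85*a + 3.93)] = (2.414 - 8.1792*a)/(1.44*a^2 - 0.85*a + 3.93)^2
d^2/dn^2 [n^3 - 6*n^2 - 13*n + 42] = 6*n - 12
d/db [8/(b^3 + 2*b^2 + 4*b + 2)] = 8*(-3*b^2 - 4*b - 4)/(b^3 + 2*b^2 + 4*b + 2)^2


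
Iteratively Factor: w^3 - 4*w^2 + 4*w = (w)*(w^2 - 4*w + 4) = w*(w - 2)*(w - 2)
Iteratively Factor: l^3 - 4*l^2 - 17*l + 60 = (l - 3)*(l^2 - l - 20) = (l - 5)*(l - 3)*(l + 4)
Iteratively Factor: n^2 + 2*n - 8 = (n + 4)*(n - 2)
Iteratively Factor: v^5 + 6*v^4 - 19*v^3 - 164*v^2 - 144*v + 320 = (v + 4)*(v^4 + 2*v^3 - 27*v^2 - 56*v + 80) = (v + 4)^2*(v^3 - 2*v^2 - 19*v + 20) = (v - 1)*(v + 4)^2*(v^2 - v - 20) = (v - 1)*(v + 4)^3*(v - 5)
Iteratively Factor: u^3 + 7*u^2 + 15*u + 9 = (u + 1)*(u^2 + 6*u + 9) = (u + 1)*(u + 3)*(u + 3)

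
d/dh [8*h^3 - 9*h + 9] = 24*h^2 - 9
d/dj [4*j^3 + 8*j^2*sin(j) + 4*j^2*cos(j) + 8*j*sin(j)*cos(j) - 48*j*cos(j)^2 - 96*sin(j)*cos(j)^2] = -4*j^2*sin(j) + 8*j^2*cos(j) + 12*j^2 + 16*j*sin(j) + 48*j*sin(2*j) + 8*j*cos(j) + 8*j*cos(2*j) + 4*sin(2*j) - 24*cos(j) - 24*cos(2*j) - 72*cos(3*j) - 24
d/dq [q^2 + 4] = 2*q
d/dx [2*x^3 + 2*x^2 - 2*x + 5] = 6*x^2 + 4*x - 2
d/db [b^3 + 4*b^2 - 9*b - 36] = 3*b^2 + 8*b - 9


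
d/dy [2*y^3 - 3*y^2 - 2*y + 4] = 6*y^2 - 6*y - 2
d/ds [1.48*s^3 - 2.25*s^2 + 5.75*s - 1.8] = 4.44*s^2 - 4.5*s + 5.75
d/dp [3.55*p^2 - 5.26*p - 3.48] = 7.1*p - 5.26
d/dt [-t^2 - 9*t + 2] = -2*t - 9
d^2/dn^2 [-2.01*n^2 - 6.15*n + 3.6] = -4.02000000000000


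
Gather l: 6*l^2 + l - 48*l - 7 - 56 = 6*l^2 - 47*l - 63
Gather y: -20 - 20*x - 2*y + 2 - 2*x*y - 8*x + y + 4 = -28*x + y*(-2*x - 1) - 14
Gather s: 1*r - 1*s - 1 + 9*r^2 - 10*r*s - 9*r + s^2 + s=9*r^2 - 10*r*s - 8*r + s^2 - 1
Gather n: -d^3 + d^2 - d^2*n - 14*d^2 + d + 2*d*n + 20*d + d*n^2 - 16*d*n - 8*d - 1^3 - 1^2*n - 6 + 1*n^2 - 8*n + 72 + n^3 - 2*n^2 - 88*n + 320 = -d^3 - 13*d^2 + 13*d + n^3 + n^2*(d - 1) + n*(-d^2 - 14*d - 97) + 385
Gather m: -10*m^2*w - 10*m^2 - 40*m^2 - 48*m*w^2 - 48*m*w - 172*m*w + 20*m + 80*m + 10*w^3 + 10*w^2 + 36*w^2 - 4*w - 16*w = m^2*(-10*w - 50) + m*(-48*w^2 - 220*w + 100) + 10*w^3 + 46*w^2 - 20*w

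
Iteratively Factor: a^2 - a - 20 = (a - 5)*(a + 4)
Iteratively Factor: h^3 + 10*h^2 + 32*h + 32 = (h + 2)*(h^2 + 8*h + 16) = (h + 2)*(h + 4)*(h + 4)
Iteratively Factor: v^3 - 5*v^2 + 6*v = (v - 2)*(v^2 - 3*v) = v*(v - 2)*(v - 3)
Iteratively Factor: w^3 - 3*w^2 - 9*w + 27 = (w + 3)*(w^2 - 6*w + 9) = (w - 3)*(w + 3)*(w - 3)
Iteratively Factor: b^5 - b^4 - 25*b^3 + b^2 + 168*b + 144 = (b - 4)*(b^4 + 3*b^3 - 13*b^2 - 51*b - 36) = (b - 4)^2*(b^3 + 7*b^2 + 15*b + 9) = (b - 4)^2*(b + 3)*(b^2 + 4*b + 3) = (b - 4)^2*(b + 1)*(b + 3)*(b + 3)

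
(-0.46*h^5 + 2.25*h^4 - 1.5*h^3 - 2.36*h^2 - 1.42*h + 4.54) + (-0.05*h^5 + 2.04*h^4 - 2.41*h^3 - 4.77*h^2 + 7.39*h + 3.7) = -0.51*h^5 + 4.29*h^4 - 3.91*h^3 - 7.13*h^2 + 5.97*h + 8.24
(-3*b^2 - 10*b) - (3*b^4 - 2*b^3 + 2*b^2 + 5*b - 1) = -3*b^4 + 2*b^3 - 5*b^2 - 15*b + 1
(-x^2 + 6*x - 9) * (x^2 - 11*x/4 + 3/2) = -x^4 + 35*x^3/4 - 27*x^2 + 135*x/4 - 27/2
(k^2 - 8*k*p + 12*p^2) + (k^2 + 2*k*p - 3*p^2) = 2*k^2 - 6*k*p + 9*p^2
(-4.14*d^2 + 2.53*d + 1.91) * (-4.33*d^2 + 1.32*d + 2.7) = 17.9262*d^4 - 16.4197*d^3 - 16.1087*d^2 + 9.3522*d + 5.157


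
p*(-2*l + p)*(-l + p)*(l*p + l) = 2*l^3*p^2 + 2*l^3*p - 3*l^2*p^3 - 3*l^2*p^2 + l*p^4 + l*p^3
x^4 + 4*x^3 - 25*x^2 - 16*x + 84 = (x - 3)*(x - 2)*(x + 2)*(x + 7)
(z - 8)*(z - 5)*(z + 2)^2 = z^4 - 9*z^3 - 8*z^2 + 108*z + 160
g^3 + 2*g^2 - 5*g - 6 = (g - 2)*(g + 1)*(g + 3)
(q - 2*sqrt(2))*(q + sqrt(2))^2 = q^3 - 6*q - 4*sqrt(2)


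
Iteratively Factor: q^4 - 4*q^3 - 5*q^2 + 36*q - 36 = (q - 3)*(q^3 - q^2 - 8*q + 12) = (q - 3)*(q - 2)*(q^2 + q - 6) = (q - 3)*(q - 2)^2*(q + 3)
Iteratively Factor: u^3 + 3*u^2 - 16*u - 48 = (u + 4)*(u^2 - u - 12) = (u + 3)*(u + 4)*(u - 4)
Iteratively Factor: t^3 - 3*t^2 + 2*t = (t)*(t^2 - 3*t + 2) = t*(t - 1)*(t - 2)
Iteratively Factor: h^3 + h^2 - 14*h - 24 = (h + 2)*(h^2 - h - 12) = (h + 2)*(h + 3)*(h - 4)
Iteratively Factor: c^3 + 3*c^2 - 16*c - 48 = (c + 3)*(c^2 - 16) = (c - 4)*(c + 3)*(c + 4)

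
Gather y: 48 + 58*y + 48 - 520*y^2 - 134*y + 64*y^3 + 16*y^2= 64*y^3 - 504*y^2 - 76*y + 96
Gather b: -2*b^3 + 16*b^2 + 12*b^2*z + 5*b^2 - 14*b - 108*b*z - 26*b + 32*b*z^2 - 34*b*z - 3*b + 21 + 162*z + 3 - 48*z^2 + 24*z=-2*b^3 + b^2*(12*z + 21) + b*(32*z^2 - 142*z - 43) - 48*z^2 + 186*z + 24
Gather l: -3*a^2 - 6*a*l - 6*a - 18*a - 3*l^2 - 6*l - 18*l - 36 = -3*a^2 - 24*a - 3*l^2 + l*(-6*a - 24) - 36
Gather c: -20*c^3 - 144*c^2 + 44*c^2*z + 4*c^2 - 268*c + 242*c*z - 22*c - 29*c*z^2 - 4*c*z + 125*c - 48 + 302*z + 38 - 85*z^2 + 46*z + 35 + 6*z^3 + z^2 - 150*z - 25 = -20*c^3 + c^2*(44*z - 140) + c*(-29*z^2 + 238*z - 165) + 6*z^3 - 84*z^2 + 198*z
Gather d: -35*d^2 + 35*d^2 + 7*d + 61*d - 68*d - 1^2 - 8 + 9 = 0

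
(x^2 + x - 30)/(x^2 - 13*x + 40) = (x + 6)/(x - 8)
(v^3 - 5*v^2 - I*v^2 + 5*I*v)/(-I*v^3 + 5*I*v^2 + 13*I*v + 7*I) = v*(I*v^2 + v*(1 - 5*I) - 5)/(v^3 - 5*v^2 - 13*v - 7)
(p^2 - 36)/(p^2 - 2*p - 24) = (p + 6)/(p + 4)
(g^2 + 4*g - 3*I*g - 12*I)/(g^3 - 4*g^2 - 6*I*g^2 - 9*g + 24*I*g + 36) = (g + 4)/(g^2 - g*(4 + 3*I) + 12*I)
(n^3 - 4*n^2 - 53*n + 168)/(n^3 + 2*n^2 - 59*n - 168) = (n - 3)/(n + 3)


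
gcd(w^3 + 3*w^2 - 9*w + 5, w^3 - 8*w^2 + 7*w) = w - 1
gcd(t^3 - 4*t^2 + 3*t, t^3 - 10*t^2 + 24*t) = t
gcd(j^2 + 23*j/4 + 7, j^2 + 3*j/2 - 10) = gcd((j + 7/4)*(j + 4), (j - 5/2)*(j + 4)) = j + 4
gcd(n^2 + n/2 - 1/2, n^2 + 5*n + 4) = n + 1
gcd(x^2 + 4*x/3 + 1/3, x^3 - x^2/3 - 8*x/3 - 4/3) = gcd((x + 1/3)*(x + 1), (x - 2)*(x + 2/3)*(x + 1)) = x + 1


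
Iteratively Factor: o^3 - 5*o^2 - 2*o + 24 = (o + 2)*(o^2 - 7*o + 12) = (o - 4)*(o + 2)*(o - 3)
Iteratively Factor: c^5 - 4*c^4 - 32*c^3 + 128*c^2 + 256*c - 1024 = (c - 4)*(c^4 - 32*c^2 + 256) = (c - 4)^2*(c^3 + 4*c^2 - 16*c - 64) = (c - 4)^2*(c + 4)*(c^2 - 16) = (c - 4)^2*(c + 4)^2*(c - 4)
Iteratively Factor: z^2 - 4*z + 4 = (z - 2)*(z - 2)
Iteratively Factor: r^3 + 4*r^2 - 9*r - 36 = (r - 3)*(r^2 + 7*r + 12) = (r - 3)*(r + 3)*(r + 4)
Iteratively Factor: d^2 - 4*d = (d - 4)*(d)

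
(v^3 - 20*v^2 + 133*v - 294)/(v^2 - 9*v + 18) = (v^2 - 14*v + 49)/(v - 3)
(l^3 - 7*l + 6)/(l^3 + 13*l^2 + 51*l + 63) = (l^2 - 3*l + 2)/(l^2 + 10*l + 21)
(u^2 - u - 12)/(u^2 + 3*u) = (u - 4)/u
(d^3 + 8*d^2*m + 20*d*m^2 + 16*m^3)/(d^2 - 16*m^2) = (d^2 + 4*d*m + 4*m^2)/(d - 4*m)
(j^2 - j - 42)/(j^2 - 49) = (j + 6)/(j + 7)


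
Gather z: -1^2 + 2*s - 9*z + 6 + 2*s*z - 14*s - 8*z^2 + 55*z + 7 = -12*s - 8*z^2 + z*(2*s + 46) + 12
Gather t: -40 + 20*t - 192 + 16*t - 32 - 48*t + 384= 120 - 12*t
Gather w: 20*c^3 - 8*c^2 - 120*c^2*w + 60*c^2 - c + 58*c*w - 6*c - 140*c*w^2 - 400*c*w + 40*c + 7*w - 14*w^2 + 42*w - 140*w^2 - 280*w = 20*c^3 + 52*c^2 + 33*c + w^2*(-140*c - 154) + w*(-120*c^2 - 342*c - 231)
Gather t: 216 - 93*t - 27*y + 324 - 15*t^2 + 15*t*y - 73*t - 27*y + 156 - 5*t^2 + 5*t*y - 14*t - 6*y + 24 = -20*t^2 + t*(20*y - 180) - 60*y + 720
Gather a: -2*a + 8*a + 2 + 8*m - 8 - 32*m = 6*a - 24*m - 6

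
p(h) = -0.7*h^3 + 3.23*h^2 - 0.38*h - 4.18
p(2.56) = 4.27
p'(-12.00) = -380.30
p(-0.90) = -0.71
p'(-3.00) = -38.66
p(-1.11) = 1.18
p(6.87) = -81.31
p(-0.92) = -0.55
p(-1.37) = 4.20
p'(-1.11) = -10.14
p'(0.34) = 1.57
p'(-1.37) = -13.17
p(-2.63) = 31.89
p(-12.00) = 1675.10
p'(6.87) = -55.11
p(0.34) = -3.96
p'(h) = -2.1*h^2 + 6.46*h - 0.38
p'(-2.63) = -31.90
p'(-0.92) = -8.10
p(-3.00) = 44.93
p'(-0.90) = -7.90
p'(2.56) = 2.40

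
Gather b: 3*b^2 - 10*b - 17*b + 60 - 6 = 3*b^2 - 27*b + 54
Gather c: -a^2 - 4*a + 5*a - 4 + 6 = -a^2 + a + 2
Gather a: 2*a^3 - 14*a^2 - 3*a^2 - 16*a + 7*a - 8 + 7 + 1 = 2*a^3 - 17*a^2 - 9*a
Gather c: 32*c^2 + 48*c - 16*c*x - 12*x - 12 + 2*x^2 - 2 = 32*c^2 + c*(48 - 16*x) + 2*x^2 - 12*x - 14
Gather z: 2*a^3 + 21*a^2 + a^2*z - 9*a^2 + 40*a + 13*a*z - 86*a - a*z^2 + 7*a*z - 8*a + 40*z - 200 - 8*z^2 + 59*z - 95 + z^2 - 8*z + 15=2*a^3 + 12*a^2 - 54*a + z^2*(-a - 7) + z*(a^2 + 20*a + 91) - 280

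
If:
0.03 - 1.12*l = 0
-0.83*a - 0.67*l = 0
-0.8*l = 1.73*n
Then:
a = -0.02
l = 0.03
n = -0.01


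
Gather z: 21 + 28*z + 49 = 28*z + 70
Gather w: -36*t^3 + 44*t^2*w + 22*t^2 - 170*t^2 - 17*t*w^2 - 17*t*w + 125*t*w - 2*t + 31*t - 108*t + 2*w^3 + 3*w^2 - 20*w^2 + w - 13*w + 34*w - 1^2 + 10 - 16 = -36*t^3 - 148*t^2 - 79*t + 2*w^3 + w^2*(-17*t - 17) + w*(44*t^2 + 108*t + 22) - 7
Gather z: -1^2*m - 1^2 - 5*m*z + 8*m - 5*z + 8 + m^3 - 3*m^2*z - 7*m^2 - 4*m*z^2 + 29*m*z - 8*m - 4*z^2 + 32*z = m^3 - 7*m^2 - m + z^2*(-4*m - 4) + z*(-3*m^2 + 24*m + 27) + 7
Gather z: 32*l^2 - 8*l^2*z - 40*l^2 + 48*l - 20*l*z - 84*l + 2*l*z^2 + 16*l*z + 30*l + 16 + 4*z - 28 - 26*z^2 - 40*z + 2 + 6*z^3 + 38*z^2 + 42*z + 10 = -8*l^2 - 6*l + 6*z^3 + z^2*(2*l + 12) + z*(-8*l^2 - 4*l + 6)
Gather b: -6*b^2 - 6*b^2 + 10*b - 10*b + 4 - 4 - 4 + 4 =-12*b^2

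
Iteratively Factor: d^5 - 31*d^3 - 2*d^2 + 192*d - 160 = (d - 1)*(d^4 + d^3 - 30*d^2 - 32*d + 160) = (d - 2)*(d - 1)*(d^3 + 3*d^2 - 24*d - 80) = (d - 5)*(d - 2)*(d - 1)*(d^2 + 8*d + 16) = (d - 5)*(d - 2)*(d - 1)*(d + 4)*(d + 4)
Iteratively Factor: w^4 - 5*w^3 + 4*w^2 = (w)*(w^3 - 5*w^2 + 4*w) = w*(w - 1)*(w^2 - 4*w) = w^2*(w - 1)*(w - 4)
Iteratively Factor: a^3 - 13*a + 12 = (a - 1)*(a^2 + a - 12) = (a - 3)*(a - 1)*(a + 4)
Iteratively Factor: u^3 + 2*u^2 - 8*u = (u)*(u^2 + 2*u - 8) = u*(u + 4)*(u - 2)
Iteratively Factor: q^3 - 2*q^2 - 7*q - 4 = (q - 4)*(q^2 + 2*q + 1) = (q - 4)*(q + 1)*(q + 1)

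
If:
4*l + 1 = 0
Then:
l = -1/4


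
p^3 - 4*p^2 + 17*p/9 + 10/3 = (p - 3)*(p - 5/3)*(p + 2/3)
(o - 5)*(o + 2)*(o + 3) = o^3 - 19*o - 30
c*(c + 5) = c^2 + 5*c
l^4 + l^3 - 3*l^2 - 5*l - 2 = (l - 2)*(l + 1)^3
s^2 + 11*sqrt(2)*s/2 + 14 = (s + 2*sqrt(2))*(s + 7*sqrt(2)/2)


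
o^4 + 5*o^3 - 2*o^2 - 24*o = o*(o - 2)*(o + 3)*(o + 4)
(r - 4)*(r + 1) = r^2 - 3*r - 4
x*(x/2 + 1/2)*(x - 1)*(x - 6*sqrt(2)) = x^4/2 - 3*sqrt(2)*x^3 - x^2/2 + 3*sqrt(2)*x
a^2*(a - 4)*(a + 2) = a^4 - 2*a^3 - 8*a^2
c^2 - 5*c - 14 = (c - 7)*(c + 2)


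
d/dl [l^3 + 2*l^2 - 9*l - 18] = 3*l^2 + 4*l - 9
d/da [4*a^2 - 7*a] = 8*a - 7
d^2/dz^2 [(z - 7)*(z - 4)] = 2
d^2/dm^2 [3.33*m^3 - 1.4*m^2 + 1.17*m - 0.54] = 19.98*m - 2.8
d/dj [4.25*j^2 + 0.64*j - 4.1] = 8.5*j + 0.64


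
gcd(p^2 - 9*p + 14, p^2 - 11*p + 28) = p - 7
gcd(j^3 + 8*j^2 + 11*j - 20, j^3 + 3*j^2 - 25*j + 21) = j - 1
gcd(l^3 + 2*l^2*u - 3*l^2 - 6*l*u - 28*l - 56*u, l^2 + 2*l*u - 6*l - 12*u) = l + 2*u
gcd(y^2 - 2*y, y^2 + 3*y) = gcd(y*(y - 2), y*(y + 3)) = y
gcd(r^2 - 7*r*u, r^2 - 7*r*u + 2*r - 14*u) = r - 7*u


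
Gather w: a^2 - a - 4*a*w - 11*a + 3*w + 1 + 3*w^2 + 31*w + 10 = a^2 - 12*a + 3*w^2 + w*(34 - 4*a) + 11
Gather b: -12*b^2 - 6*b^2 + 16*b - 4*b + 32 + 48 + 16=-18*b^2 + 12*b + 96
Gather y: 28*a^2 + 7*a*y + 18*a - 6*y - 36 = 28*a^2 + 18*a + y*(7*a - 6) - 36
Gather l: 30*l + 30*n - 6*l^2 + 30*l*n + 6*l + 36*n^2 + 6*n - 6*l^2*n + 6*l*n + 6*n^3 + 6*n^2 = l^2*(-6*n - 6) + l*(36*n + 36) + 6*n^3 + 42*n^2 + 36*n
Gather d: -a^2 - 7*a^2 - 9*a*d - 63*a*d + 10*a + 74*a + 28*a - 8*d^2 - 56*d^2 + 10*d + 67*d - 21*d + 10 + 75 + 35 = -8*a^2 + 112*a - 64*d^2 + d*(56 - 72*a) + 120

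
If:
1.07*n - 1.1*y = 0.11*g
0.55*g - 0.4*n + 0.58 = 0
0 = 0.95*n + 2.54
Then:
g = -3.00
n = -2.67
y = -2.30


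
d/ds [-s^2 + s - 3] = 1 - 2*s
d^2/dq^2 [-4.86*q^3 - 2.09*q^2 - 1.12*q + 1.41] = -29.16*q - 4.18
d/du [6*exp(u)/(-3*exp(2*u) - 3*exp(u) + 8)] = (18*exp(2*u) + 48)*exp(u)/(9*exp(4*u) + 18*exp(3*u) - 39*exp(2*u) - 48*exp(u) + 64)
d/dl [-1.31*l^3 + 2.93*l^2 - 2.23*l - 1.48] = -3.93*l^2 + 5.86*l - 2.23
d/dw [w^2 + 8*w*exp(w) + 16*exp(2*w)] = 8*w*exp(w) + 2*w + 32*exp(2*w) + 8*exp(w)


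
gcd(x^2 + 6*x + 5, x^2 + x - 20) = x + 5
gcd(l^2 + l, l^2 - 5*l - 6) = l + 1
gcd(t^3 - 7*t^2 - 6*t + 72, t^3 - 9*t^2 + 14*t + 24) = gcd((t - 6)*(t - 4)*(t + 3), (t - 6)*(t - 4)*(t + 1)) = t^2 - 10*t + 24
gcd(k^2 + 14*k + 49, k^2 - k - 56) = k + 7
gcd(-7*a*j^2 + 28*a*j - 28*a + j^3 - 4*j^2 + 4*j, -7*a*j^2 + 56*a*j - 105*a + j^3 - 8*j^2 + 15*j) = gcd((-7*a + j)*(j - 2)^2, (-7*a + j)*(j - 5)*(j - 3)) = 7*a - j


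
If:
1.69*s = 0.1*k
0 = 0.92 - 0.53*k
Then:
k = 1.74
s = 0.10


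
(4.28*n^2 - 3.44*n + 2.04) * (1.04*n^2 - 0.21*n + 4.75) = 4.4512*n^4 - 4.4764*n^3 + 23.174*n^2 - 16.7684*n + 9.69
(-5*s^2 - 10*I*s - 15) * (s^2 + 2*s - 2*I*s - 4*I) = -5*s^4 - 10*s^3 - 35*s^2 - 70*s + 30*I*s + 60*I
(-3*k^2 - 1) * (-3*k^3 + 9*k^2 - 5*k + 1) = 9*k^5 - 27*k^4 + 18*k^3 - 12*k^2 + 5*k - 1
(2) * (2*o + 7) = 4*o + 14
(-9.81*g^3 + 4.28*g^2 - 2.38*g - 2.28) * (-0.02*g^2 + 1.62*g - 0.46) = 0.1962*g^5 - 15.9778*g^4 + 11.4938*g^3 - 5.7788*g^2 - 2.5988*g + 1.0488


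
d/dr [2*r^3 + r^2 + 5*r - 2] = 6*r^2 + 2*r + 5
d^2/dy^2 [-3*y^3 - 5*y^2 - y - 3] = -18*y - 10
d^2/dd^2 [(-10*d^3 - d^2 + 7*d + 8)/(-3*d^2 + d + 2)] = 4*(5*d^3 - 69*d^2 + 33*d - 19)/(27*d^6 - 27*d^5 - 45*d^4 + 35*d^3 + 30*d^2 - 12*d - 8)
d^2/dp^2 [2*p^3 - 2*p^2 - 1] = 12*p - 4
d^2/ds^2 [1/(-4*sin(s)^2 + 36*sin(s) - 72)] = (4*sin(s)^4 - 27*sin(s)^3 + 3*sin(s)^2 + 216*sin(s) - 126)/(4*(sin(s)^2 - 9*sin(s) + 18)^3)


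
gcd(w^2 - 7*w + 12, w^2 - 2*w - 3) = w - 3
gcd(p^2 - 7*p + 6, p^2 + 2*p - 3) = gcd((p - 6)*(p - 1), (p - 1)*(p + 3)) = p - 1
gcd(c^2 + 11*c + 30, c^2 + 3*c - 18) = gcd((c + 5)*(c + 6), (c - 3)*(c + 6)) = c + 6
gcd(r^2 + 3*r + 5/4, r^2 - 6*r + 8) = 1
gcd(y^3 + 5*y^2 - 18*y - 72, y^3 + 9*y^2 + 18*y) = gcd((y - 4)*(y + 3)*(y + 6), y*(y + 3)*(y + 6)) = y^2 + 9*y + 18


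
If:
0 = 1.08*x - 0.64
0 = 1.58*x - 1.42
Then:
No Solution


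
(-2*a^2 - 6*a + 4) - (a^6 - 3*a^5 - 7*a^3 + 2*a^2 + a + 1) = -a^6 + 3*a^5 + 7*a^3 - 4*a^2 - 7*a + 3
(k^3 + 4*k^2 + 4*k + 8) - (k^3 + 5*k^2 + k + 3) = -k^2 + 3*k + 5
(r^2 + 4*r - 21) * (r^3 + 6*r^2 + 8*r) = r^5 + 10*r^4 + 11*r^3 - 94*r^2 - 168*r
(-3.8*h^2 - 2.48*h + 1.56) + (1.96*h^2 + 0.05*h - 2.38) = -1.84*h^2 - 2.43*h - 0.82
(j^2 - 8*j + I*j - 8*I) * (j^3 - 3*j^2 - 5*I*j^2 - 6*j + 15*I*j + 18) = j^5 - 11*j^4 - 4*I*j^4 + 23*j^3 + 44*I*j^3 + 11*j^2 - 102*I*j^2 - 24*j + 66*I*j - 144*I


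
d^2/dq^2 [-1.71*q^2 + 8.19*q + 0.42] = -3.42000000000000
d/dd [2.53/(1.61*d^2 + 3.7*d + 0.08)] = (-8.1466*d - 9.361)/(1.61*d^2 + 3.7*d + 0.08)^2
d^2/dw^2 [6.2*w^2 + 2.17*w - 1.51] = 12.4000000000000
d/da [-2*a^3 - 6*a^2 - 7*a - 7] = -6*a^2 - 12*a - 7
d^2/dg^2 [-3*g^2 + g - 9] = -6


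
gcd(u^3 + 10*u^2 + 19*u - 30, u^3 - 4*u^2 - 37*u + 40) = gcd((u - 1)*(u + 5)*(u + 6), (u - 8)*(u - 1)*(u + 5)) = u^2 + 4*u - 5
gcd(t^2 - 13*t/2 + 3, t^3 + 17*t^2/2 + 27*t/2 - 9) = t - 1/2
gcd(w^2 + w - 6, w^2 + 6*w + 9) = w + 3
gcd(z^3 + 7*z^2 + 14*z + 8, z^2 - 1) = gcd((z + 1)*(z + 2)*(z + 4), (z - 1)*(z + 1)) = z + 1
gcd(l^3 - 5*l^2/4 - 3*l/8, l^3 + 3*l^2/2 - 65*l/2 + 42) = l - 3/2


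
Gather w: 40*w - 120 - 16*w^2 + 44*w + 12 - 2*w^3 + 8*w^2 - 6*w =-2*w^3 - 8*w^2 + 78*w - 108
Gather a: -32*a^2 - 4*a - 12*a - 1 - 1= -32*a^2 - 16*a - 2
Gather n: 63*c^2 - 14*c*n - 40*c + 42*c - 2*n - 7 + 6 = 63*c^2 + 2*c + n*(-14*c - 2) - 1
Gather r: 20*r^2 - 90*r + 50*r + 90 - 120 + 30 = 20*r^2 - 40*r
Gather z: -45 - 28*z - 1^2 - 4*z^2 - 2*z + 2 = -4*z^2 - 30*z - 44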